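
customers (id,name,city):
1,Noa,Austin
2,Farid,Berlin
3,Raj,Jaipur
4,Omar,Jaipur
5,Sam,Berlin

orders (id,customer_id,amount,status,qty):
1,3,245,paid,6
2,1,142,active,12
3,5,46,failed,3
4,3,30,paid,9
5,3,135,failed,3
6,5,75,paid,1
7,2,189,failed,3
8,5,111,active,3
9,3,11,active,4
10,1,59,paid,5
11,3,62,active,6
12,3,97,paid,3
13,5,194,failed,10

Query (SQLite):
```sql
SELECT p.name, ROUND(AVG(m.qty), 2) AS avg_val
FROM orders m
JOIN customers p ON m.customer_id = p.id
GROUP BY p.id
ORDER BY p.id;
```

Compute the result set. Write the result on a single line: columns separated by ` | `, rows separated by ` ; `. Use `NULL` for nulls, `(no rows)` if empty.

Join each orders row to its customers via customer_id.
Group joined rows by customers.id; compute ROUND(AVG(m.qty), 2) per group.
  1: ids {2, 10} → ROUND(AVG(m.qty), 2)=8.5
  2: ids {7} → ROUND(AVG(m.qty), 2)=3
  3: ids {1, 4, 5, 9, 11, 12} → ROUND(AVG(m.qty), 2)=5.17
  5: ids {3, 6, 8, 13} → ROUND(AVG(m.qty), 2)=4.25

Noa | 8.5 ; Farid | 3 ; Raj | 5.17 ; Sam | 4.25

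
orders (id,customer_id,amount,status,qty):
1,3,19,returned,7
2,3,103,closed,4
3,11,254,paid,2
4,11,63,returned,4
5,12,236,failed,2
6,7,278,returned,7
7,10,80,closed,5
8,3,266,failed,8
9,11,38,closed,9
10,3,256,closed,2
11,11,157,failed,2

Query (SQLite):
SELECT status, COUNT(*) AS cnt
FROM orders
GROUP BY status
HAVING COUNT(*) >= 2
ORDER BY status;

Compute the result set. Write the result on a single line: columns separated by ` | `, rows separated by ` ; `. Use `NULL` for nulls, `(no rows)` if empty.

Partition orders by status; compute COUNT(*) within each group.
HAVING: keep groups with count ≥ 2.
  closed: ids {2, 7, 9, 10} → COUNT(*)=4
  failed: ids {5, 8, 11} → COUNT(*)=3
  paid: ids {3} → COUNT(*)=1
  returned: ids {1, 4, 6} → COUNT(*)=3

closed | 4 ; failed | 3 ; returned | 3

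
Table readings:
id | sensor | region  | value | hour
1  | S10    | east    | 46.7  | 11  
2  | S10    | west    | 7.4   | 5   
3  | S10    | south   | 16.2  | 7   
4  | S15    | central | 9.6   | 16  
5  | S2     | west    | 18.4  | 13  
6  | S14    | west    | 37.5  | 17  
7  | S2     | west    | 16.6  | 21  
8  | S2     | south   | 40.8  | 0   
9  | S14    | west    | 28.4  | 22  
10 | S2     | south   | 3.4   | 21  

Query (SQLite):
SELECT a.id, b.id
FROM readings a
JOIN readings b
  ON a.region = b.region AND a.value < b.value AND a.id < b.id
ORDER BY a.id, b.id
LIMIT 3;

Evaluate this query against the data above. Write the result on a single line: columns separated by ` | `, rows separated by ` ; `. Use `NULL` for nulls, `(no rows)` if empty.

2 | 5 ; 2 | 6 ; 2 | 7

Pairs (a,b) with same region, a.value < b.value, a.id < b.id.
region groups: central:{4} east:{1} south:{3,8,10} west:{2,5,6,7,9}
Ordered by (a.id, b.id); first 3.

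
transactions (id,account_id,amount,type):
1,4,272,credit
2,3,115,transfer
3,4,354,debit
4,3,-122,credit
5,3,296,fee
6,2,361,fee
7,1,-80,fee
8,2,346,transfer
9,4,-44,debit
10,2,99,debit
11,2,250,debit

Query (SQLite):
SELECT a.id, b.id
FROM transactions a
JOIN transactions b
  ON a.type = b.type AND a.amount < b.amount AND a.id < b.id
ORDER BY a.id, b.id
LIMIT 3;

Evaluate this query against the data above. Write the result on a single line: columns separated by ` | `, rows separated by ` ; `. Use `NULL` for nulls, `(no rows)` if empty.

Pairs (a,b) with same type, a.amount < b.amount, a.id < b.id.
type groups: credit:{1,4} debit:{3,9,10,11} fee:{5,6,7} transfer:{2,8}
Ordered by (a.id, b.id); first 3.

2 | 8 ; 5 | 6 ; 9 | 10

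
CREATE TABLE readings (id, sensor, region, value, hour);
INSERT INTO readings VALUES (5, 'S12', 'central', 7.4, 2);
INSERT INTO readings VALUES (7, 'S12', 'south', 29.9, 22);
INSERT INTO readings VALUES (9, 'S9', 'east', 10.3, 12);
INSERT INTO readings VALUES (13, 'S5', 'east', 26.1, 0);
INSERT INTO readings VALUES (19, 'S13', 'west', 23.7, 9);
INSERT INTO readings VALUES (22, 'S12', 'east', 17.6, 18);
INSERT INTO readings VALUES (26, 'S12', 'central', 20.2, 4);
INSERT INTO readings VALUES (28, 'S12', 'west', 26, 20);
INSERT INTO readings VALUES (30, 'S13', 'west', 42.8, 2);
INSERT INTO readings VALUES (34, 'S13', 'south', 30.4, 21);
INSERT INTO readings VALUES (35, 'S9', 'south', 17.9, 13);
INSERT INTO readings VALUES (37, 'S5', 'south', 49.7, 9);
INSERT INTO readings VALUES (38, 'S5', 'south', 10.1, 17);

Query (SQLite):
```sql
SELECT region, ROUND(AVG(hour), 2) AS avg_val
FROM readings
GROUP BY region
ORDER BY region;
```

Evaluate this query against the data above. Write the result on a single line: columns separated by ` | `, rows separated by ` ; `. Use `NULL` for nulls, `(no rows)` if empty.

Partition readings by region; compute ROUND(AVG(hour), 2) within each group.
  central: ids {5, 26} → ROUND(AVG(hour), 2)=3
  east: ids {9, 13, 22} → ROUND(AVG(hour), 2)=10
  south: ids {7, 34, 35, 37, 38} → ROUND(AVG(hour), 2)=16.4
  west: ids {19, 28, 30} → ROUND(AVG(hour), 2)=10.33

central | 3 ; east | 10 ; south | 16.4 ; west | 10.33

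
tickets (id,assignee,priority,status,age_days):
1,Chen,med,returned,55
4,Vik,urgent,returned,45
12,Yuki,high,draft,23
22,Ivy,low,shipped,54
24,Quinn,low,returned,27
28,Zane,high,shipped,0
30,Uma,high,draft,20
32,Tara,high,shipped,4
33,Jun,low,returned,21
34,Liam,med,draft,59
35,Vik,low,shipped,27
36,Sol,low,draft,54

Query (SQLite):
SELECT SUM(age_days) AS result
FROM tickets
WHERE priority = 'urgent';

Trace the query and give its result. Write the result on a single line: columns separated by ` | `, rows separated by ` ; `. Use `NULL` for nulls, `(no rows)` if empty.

Rows where priority='urgent' → age_days values: [45].
SUM of non-NULL values = 45.

45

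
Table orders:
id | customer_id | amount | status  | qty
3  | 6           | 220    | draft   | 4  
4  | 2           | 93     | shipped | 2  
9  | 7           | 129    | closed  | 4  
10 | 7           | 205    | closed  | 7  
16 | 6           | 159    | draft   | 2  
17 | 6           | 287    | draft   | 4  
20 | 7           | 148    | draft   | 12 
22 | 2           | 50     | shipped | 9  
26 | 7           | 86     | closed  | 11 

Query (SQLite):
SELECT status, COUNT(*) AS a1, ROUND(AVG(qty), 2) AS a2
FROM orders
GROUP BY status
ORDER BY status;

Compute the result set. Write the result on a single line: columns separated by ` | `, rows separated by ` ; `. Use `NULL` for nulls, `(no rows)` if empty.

Group orders by status.
Per group compute: COUNT(*), ROUND(AVG(qty), 2).
  closed: ids {9, 10, 26} → COUNT(*)=3, ROUND(AVG(qty), 2)=7.33
  draft: ids {3, 16, 17, 20} → COUNT(*)=4, ROUND(AVG(qty), 2)=5.5
  shipped: ids {4, 22} → COUNT(*)=2, ROUND(AVG(qty), 2)=5.5

closed | 3 | 7.33 ; draft | 4 | 5.5 ; shipped | 2 | 5.5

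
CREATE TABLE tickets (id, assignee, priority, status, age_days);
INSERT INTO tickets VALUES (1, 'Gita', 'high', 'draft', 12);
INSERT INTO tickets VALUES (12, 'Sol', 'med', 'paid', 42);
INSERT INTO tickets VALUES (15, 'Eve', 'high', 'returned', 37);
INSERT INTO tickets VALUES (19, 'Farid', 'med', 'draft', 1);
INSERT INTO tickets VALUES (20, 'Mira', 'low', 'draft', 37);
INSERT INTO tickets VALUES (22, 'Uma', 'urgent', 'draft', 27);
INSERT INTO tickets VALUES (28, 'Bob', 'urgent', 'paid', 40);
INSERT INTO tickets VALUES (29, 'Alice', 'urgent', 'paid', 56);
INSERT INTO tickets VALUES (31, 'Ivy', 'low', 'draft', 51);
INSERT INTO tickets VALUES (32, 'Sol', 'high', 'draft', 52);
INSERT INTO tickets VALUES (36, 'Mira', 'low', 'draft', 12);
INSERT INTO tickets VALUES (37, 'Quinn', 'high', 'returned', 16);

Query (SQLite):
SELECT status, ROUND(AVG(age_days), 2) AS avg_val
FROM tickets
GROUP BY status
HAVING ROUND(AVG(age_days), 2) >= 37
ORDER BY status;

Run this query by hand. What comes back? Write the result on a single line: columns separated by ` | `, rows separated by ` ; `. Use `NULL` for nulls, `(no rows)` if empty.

Partition tickets by status; compute ROUND(AVG(age_days), 2) within each group.
HAVING: keep groups where ROUND(AVG(age_days), 2) >= 37.
  draft: ids {1, 19, 20, 22, 31, 32, 36} → ROUND(AVG(age_days), 2)=27.43
  paid: ids {12, 28, 29} → ROUND(AVG(age_days), 2)=46
  returned: ids {15, 37} → ROUND(AVG(age_days), 2)=26.5

paid | 46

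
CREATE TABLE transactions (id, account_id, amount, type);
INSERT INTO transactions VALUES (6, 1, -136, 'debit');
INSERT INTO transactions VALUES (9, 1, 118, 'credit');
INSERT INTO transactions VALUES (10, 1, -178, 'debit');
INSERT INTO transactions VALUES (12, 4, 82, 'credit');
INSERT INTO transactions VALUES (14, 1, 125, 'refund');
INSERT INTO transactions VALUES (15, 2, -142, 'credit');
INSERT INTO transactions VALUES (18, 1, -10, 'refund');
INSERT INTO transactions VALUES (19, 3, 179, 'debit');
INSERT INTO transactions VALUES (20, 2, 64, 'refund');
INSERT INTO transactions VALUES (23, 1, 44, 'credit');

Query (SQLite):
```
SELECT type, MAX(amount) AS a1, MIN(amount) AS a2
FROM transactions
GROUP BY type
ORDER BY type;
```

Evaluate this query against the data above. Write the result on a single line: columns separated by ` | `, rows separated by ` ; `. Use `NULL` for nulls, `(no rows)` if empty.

Group transactions by type.
Per group compute: MAX(amount), MIN(amount).
  credit: ids {9, 12, 15, 23} → MAX(amount)=118, MIN(amount)=-142
  debit: ids {6, 10, 19} → MAX(amount)=179, MIN(amount)=-178
  refund: ids {14, 18, 20} → MAX(amount)=125, MIN(amount)=-10

credit | 118 | -142 ; debit | 179 | -178 ; refund | 125 | -10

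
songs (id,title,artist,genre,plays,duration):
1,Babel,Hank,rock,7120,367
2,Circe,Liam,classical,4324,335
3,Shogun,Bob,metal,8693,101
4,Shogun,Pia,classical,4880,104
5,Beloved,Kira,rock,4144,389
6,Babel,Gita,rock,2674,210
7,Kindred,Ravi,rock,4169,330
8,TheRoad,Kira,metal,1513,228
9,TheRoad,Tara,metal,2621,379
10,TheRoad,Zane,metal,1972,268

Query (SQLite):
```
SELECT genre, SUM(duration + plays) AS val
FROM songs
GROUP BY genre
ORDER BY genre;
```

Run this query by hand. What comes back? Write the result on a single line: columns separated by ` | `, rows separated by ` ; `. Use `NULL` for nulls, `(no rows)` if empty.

classical | 9643 ; metal | 15775 ; rock | 19403

For each row compute duration + plays.
Group by genre; take SUM of the expression per group.
  classical: ids {2, 4} → SUM(duration + plays)=9643
  metal: ids {3, 8, 9, 10} → SUM(duration + plays)=15775
  rock: ids {1, 5, 6, 7} → SUM(duration + plays)=19403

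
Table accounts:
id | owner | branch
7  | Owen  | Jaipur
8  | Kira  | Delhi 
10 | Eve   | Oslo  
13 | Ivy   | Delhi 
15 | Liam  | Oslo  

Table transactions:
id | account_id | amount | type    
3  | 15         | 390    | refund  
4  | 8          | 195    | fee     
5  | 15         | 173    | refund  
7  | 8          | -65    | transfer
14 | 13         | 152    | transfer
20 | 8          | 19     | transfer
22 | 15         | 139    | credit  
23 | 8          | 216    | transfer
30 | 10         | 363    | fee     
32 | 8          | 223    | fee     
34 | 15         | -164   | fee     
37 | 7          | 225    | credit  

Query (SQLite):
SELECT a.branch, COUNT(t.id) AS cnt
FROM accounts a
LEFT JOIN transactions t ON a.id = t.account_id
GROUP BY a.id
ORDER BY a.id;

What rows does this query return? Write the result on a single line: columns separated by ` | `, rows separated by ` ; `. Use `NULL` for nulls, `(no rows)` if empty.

Jaipur | 1 ; Delhi | 5 ; Oslo | 1 ; Delhi | 1 ; Oslo | 4

LEFT JOIN keeps every accounts row; unmatched ones get NULL for transactions columns.
Group by accounts.id and compute COUNT(t.id). COUNT(col) of an all-NULL group is 0.
  7: ids {37} → COUNT(t.id)=1
  8: ids {4, 7, 20, 23, 32} → COUNT(t.id)=5
  10: ids {30} → COUNT(t.id)=1
  13: ids {14} → COUNT(t.id)=1
  15: ids {3, 5, 22, 34} → COUNT(t.id)=4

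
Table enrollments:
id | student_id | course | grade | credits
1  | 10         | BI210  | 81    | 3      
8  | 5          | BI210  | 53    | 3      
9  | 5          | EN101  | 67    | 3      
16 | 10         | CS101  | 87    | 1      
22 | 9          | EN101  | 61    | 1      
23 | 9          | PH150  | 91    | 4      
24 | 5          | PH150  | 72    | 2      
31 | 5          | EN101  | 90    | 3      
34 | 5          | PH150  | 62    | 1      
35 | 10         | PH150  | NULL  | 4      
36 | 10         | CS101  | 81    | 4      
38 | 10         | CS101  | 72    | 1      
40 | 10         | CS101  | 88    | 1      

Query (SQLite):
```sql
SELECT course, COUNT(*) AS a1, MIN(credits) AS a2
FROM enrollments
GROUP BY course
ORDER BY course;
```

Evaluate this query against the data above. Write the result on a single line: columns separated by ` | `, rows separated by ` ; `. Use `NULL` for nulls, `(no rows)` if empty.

BI210 | 2 | 3 ; CS101 | 4 | 1 ; EN101 | 3 | 1 ; PH150 | 4 | 1

Group enrollments by course.
Per group compute: COUNT(*), MIN(credits).
  BI210: ids {1, 8} → COUNT(*)=2, MIN(credits)=3
  CS101: ids {16, 36, 38, 40} → COUNT(*)=4, MIN(credits)=1
  EN101: ids {9, 22, 31} → COUNT(*)=3, MIN(credits)=1
  PH150: ids {23, 24, 34, 35} → COUNT(*)=4, MIN(credits)=1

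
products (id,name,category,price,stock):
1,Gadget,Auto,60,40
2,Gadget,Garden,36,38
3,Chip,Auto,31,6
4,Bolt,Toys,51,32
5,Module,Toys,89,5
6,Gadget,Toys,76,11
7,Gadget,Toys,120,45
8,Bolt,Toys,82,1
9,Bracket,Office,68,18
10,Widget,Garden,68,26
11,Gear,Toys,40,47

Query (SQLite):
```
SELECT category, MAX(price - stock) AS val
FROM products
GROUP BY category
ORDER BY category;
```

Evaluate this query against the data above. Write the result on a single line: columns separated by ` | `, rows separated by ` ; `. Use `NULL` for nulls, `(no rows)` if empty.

Auto | 25 ; Garden | 42 ; Office | 50 ; Toys | 84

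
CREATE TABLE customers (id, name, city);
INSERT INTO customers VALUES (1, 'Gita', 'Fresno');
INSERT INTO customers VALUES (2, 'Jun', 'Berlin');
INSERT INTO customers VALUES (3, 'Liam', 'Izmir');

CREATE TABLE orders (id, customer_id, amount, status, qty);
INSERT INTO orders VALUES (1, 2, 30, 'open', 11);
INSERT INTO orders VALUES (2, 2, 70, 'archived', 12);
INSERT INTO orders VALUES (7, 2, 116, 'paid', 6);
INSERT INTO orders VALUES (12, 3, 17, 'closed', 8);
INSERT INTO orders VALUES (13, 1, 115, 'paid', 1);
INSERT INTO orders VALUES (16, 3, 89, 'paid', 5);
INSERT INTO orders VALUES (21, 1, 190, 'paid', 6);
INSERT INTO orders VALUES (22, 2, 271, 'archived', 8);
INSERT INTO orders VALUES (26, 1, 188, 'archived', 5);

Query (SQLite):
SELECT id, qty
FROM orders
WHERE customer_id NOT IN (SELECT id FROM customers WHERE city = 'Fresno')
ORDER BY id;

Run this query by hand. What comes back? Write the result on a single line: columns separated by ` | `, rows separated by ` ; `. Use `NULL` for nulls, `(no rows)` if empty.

Inner query: customers.id where city = 'Fresno'.
Outer: keep orders rows whose customer_id is not in that set.
Inner query → {1}

1 | 11 ; 2 | 12 ; 7 | 6 ; 12 | 8 ; 16 | 5 ; 22 | 8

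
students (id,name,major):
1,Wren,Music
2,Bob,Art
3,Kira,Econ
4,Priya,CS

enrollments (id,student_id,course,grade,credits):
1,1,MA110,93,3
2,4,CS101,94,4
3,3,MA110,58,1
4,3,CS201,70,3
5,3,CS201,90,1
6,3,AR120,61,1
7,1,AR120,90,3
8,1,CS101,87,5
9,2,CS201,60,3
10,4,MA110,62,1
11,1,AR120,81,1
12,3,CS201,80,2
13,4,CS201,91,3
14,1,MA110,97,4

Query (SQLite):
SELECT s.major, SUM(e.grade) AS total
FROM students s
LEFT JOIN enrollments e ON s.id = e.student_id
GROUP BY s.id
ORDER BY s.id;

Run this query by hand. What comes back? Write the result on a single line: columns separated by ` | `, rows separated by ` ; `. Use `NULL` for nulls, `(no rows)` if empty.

LEFT JOIN keeps every students row; unmatched ones get NULL for enrollments columns.
Group by students.id and compute SUM(e.grade). SUM over an all-NULL group is NULL.
  1: ids {1, 7, 8, 11, 14} → SUM(e.grade)=448
  2: ids {9} → SUM(e.grade)=60
  3: ids {3, 4, 5, 6, 12} → SUM(e.grade)=359
  4: ids {2, 10, 13} → SUM(e.grade)=247

Music | 448 ; Art | 60 ; Econ | 359 ; CS | 247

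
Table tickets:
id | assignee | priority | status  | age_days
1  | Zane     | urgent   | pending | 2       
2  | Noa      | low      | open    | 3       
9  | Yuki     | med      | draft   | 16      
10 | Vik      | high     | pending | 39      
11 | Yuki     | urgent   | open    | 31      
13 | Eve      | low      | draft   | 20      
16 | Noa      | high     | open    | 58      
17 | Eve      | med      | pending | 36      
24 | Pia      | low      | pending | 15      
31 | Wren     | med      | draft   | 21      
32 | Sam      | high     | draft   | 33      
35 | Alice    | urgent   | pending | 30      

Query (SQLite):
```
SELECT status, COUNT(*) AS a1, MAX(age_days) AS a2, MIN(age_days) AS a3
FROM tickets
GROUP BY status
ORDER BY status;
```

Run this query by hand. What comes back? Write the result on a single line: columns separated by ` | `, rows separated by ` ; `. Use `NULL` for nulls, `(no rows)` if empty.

draft | 4 | 33 | 16 ; open | 3 | 58 | 3 ; pending | 5 | 39 | 2

Group tickets by status.
Per group compute: COUNT(*), MAX(age_days), MIN(age_days).
  draft: ids {9, 13, 31, 32} → COUNT(*)=4, MAX(age_days)=33, MIN(age_days)=16
  open: ids {2, 11, 16} → COUNT(*)=3, MAX(age_days)=58, MIN(age_days)=3
  pending: ids {1, 10, 17, 24, 35} → COUNT(*)=5, MAX(age_days)=39, MIN(age_days)=2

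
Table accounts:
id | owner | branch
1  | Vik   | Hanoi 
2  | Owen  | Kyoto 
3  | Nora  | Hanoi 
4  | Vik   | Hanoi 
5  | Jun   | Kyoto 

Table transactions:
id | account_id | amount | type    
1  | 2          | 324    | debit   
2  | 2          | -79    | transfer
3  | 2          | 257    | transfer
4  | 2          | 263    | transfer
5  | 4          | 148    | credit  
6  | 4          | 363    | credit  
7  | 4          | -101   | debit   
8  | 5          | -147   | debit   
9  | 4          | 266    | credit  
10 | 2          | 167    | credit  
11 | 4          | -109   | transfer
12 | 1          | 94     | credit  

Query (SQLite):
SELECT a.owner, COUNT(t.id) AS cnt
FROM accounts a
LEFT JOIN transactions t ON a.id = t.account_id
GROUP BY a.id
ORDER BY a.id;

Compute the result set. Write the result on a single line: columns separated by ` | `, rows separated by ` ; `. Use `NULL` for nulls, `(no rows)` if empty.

Vik | 1 ; Owen | 5 ; Nora | 0 ; Vik | 5 ; Jun | 1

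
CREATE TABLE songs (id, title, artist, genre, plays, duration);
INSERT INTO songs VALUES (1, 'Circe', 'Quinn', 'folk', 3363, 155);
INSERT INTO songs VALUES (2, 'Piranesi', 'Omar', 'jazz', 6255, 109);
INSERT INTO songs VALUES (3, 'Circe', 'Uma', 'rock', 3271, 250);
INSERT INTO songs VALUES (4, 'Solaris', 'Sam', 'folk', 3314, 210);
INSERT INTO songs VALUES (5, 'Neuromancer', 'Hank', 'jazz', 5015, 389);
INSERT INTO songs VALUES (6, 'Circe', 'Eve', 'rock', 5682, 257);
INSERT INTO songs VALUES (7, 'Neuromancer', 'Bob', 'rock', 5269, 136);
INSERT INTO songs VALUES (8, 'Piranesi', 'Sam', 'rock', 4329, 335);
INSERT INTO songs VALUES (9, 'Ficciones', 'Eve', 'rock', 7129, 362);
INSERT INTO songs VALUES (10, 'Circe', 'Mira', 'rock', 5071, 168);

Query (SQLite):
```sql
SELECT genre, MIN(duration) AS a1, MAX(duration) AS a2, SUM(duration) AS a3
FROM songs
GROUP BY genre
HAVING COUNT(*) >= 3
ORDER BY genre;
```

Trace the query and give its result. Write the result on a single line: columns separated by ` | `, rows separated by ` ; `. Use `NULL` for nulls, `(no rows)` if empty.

rock | 136 | 362 | 1508

Group songs by genre.
Per group compute: MIN(duration), MAX(duration), SUM(duration).
HAVING: drop groups with fewer than 3 rows.
  folk: ids {1, 4} → MIN(duration)=155, MAX(duration)=210, SUM(duration)=365
  jazz: ids {2, 5} → MIN(duration)=109, MAX(duration)=389, SUM(duration)=498
  rock: ids {3, 6, 7, 8, 9, 10} → MIN(duration)=136, MAX(duration)=362, SUM(duration)=1508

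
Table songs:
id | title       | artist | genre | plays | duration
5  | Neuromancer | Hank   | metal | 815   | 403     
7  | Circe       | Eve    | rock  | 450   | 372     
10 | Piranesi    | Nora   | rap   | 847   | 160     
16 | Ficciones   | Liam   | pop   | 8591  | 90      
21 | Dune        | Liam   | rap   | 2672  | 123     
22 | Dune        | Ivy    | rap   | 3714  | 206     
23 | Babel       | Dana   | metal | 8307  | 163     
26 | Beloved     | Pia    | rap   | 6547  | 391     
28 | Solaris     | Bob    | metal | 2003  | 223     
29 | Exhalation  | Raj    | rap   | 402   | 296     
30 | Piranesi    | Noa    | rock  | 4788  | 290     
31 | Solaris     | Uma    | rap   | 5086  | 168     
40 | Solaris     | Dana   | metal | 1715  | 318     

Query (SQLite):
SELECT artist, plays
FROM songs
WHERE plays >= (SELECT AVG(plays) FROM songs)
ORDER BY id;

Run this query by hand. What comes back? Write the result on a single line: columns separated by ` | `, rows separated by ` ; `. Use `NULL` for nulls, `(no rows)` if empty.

Liam | 8591 ; Ivy | 3714 ; Dana | 8307 ; Pia | 6547 ; Noa | 4788 ; Uma | 5086

Scalar subquery: AVG(plays) over all songs rows = 3533.615385 (≈; comparison uses full precision).
Keep rows where plays >= that value.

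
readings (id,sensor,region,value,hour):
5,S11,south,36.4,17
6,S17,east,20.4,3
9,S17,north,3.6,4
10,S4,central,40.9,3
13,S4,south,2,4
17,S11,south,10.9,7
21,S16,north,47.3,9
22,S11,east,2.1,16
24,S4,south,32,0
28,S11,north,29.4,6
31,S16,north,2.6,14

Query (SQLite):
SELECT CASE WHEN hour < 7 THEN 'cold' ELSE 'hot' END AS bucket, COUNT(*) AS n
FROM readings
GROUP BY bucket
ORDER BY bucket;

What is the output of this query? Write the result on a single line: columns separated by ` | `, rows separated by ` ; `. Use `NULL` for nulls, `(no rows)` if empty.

Bucket rows by hour < 7 → 'cold' else 'hot'; count each bucket.

cold | 6 ; hot | 5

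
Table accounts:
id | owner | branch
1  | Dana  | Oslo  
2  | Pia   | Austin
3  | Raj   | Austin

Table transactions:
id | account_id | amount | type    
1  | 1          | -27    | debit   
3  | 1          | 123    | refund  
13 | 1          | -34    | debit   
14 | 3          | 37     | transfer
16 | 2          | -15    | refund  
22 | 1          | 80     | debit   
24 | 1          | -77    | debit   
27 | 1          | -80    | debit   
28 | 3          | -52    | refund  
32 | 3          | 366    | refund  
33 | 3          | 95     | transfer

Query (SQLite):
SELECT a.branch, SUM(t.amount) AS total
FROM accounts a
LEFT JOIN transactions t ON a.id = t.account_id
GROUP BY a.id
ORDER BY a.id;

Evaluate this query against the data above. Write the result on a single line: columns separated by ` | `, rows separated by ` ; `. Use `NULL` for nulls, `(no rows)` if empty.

Oslo | -15 ; Austin | -15 ; Austin | 446

LEFT JOIN keeps every accounts row; unmatched ones get NULL for transactions columns.
Group by accounts.id and compute SUM(t.amount). SUM over an all-NULL group is NULL.
  1: ids {1, 3, 13, 22, 24, 27} → SUM(t.amount)=-15
  2: ids {16} → SUM(t.amount)=-15
  3: ids {14, 28, 32, 33} → SUM(t.amount)=446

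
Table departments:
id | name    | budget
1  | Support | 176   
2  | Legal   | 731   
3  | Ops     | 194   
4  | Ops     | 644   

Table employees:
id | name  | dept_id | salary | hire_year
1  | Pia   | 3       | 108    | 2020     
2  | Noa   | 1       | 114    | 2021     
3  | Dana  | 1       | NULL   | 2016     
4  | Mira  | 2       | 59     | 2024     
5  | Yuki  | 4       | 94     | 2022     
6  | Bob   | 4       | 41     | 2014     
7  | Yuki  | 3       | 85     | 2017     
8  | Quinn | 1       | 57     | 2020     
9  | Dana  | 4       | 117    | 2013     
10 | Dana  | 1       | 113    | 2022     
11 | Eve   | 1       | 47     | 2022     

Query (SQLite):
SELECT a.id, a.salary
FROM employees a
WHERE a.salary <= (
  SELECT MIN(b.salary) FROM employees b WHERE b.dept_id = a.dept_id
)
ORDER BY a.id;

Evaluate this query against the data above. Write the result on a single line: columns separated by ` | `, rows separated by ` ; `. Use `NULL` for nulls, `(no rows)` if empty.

For each employees row a, compute MIN(salary) over rows sharing a.dept_id.
Keep row a if a.salary <= that per-group MIN.
  dept_id=1: MIN(salary) = 47
  dept_id=2: MIN(salary) = 59
  dept_id=3: MIN(salary) = 85
  dept_id=4: MIN(salary) = 41

4 | 59 ; 6 | 41 ; 7 | 85 ; 11 | 47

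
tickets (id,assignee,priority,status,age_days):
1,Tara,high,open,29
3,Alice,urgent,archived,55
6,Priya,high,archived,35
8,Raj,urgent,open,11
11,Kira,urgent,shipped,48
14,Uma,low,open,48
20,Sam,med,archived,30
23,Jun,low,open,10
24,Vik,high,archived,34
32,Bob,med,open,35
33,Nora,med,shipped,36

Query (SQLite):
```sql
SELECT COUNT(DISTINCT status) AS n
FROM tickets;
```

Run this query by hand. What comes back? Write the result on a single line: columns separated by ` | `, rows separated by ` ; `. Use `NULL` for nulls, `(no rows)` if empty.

Count distinct non-NULL status values.

3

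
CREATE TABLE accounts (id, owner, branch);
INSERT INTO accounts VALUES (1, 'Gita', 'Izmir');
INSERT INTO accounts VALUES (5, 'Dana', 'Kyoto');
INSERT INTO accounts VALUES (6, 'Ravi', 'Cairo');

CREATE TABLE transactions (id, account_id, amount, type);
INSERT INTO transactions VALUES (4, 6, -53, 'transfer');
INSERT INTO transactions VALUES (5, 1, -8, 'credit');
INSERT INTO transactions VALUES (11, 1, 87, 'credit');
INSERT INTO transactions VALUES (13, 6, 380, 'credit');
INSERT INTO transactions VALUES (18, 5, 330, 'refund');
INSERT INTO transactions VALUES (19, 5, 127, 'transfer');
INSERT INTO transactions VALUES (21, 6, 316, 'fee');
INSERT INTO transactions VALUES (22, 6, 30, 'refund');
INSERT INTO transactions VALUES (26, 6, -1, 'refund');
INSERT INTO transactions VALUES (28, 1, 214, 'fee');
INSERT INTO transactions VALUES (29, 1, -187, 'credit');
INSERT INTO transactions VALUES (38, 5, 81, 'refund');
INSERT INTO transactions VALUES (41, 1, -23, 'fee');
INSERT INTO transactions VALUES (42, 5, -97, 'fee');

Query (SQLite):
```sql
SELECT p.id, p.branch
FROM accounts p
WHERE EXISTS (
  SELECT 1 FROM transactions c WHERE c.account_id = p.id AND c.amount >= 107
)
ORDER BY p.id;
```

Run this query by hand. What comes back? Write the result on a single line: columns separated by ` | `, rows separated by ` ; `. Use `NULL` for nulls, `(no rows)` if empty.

1 | Izmir ; 5 | Kyoto ; 6 | Cairo

For each accounts row, check whether any transactions with matching account_id has amount >= 107.
Keep rows where that is true.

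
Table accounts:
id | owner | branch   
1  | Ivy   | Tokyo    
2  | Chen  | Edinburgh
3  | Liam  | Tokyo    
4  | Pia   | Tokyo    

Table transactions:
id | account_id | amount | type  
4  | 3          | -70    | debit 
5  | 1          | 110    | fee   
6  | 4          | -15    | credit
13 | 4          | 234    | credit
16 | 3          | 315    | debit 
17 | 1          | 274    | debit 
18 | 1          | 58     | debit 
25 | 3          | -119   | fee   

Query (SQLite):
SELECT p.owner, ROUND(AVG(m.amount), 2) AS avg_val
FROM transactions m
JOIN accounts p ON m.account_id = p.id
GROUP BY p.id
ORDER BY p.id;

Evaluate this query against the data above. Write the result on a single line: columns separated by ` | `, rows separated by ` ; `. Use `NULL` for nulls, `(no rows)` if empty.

Ivy | 147.33 ; Liam | 42 ; Pia | 109.5

Join each transactions row to its accounts via account_id.
Group joined rows by accounts.id; compute ROUND(AVG(m.amount), 2) per group.
  1: ids {5, 17, 18} → ROUND(AVG(m.amount), 2)=147.33
  3: ids {4, 16, 25} → ROUND(AVG(m.amount), 2)=42
  4: ids {6, 13} → ROUND(AVG(m.amount), 2)=109.5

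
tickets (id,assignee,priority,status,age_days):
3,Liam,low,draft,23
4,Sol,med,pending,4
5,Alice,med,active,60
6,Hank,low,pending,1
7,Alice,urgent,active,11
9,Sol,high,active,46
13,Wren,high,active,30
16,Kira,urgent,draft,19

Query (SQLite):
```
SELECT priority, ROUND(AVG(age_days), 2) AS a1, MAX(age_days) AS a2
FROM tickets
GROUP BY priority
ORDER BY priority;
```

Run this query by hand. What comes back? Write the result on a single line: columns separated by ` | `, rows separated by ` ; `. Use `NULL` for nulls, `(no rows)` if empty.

Group tickets by priority.
Per group compute: ROUND(AVG(age_days), 2), MAX(age_days).
  high: ids {9, 13} → ROUND(AVG(age_days), 2)=38, MAX(age_days)=46
  low: ids {3, 6} → ROUND(AVG(age_days), 2)=12, MAX(age_days)=23
  med: ids {4, 5} → ROUND(AVG(age_days), 2)=32, MAX(age_days)=60
  urgent: ids {7, 16} → ROUND(AVG(age_days), 2)=15, MAX(age_days)=19

high | 38 | 46 ; low | 12 | 23 ; med | 32 | 60 ; urgent | 15 | 19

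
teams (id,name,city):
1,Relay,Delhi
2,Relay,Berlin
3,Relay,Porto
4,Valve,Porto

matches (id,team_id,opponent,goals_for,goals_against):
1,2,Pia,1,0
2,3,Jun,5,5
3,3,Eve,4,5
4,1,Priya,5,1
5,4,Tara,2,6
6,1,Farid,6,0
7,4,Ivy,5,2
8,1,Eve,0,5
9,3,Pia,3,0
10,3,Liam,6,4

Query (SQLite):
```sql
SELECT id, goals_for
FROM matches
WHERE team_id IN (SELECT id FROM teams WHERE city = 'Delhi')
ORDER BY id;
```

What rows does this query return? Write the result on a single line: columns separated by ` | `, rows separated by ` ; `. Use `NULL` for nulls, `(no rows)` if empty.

4 | 5 ; 6 | 6 ; 8 | 0

Inner query: teams.id where city = 'Delhi'.
Outer: keep matches rows whose team_id is in that set.
Inner query → {1}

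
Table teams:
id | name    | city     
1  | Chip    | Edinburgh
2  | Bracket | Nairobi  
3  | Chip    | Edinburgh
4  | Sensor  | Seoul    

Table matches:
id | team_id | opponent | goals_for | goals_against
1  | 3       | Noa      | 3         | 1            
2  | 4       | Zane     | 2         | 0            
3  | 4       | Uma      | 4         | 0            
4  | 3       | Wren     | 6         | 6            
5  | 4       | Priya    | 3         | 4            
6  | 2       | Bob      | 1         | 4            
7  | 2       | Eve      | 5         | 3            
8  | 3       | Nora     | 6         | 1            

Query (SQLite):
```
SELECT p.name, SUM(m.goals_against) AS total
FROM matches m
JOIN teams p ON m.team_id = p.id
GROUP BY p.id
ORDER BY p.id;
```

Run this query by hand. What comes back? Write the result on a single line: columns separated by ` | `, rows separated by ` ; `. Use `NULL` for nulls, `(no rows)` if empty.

Join each matches row to its teams via team_id.
Group joined rows by teams.id; compute SUM(m.goals_against) per group.
  2: ids {6, 7} → SUM(m.goals_against)=7
  3: ids {1, 4, 8} → SUM(m.goals_against)=8
  4: ids {2, 3, 5} → SUM(m.goals_against)=4

Bracket | 7 ; Chip | 8 ; Sensor | 4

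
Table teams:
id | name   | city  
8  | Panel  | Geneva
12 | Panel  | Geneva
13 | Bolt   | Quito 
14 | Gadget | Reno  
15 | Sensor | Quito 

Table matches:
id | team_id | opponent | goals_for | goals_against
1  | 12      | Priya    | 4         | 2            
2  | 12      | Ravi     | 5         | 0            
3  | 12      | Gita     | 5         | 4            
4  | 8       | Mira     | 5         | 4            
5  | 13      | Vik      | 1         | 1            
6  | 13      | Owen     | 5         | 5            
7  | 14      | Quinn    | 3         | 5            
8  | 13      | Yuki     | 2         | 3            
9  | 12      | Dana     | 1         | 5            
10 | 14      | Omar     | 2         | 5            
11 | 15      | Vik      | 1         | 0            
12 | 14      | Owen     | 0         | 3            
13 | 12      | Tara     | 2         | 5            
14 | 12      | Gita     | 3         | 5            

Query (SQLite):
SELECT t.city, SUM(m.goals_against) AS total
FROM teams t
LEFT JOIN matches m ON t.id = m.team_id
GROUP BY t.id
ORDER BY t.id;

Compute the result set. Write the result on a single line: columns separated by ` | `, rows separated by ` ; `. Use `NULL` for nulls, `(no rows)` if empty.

Geneva | 4 ; Geneva | 21 ; Quito | 9 ; Reno | 13 ; Quito | 0

LEFT JOIN keeps every teams row; unmatched ones get NULL for matches columns.
Group by teams.id and compute SUM(m.goals_against). SUM over an all-NULL group is NULL.
  8: ids {4} → SUM(m.goals_against)=4
  12: ids {1, 2, 3, 9, 13, 14} → SUM(m.goals_against)=21
  13: ids {5, 6, 8} → SUM(m.goals_against)=9
  14: ids {7, 10, 12} → SUM(m.goals_against)=13
  15: ids {11} → SUM(m.goals_against)=0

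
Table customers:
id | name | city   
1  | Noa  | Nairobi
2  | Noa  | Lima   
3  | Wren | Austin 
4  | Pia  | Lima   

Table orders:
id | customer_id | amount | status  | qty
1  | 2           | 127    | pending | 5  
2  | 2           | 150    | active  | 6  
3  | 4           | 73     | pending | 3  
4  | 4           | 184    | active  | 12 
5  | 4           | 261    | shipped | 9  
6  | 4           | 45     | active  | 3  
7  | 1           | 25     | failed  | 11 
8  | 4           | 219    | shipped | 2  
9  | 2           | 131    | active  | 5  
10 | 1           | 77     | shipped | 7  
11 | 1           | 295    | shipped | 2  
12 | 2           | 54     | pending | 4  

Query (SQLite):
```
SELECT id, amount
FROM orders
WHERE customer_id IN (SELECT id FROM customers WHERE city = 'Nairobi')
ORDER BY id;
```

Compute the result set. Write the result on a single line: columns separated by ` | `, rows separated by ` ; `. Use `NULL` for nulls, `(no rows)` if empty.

7 | 25 ; 10 | 77 ; 11 | 295

Inner query: customers.id where city = 'Nairobi'.
Outer: keep orders rows whose customer_id is in that set.
Inner query → {1}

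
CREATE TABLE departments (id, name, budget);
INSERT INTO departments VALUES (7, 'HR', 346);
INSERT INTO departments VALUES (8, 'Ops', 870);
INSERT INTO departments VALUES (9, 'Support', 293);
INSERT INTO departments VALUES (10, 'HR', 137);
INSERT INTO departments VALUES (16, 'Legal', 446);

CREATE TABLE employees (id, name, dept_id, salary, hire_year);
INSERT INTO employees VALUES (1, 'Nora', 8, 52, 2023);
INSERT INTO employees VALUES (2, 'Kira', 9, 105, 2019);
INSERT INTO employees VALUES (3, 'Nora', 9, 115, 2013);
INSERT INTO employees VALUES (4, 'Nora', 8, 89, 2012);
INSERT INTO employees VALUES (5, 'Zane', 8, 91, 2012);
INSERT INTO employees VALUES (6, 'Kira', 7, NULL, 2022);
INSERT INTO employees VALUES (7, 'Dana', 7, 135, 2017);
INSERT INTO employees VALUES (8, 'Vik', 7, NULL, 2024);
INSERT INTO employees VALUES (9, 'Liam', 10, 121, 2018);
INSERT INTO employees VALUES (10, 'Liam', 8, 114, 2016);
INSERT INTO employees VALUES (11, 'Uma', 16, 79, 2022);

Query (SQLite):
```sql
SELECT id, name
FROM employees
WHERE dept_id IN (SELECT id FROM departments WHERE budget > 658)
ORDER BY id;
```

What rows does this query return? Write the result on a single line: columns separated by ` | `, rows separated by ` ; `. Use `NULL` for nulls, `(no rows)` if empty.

Inner query: departments.id where budget > 658.
Outer: keep employees rows whose dept_id is in that set.
Inner query → {8}

1 | Nora ; 4 | Nora ; 5 | Zane ; 10 | Liam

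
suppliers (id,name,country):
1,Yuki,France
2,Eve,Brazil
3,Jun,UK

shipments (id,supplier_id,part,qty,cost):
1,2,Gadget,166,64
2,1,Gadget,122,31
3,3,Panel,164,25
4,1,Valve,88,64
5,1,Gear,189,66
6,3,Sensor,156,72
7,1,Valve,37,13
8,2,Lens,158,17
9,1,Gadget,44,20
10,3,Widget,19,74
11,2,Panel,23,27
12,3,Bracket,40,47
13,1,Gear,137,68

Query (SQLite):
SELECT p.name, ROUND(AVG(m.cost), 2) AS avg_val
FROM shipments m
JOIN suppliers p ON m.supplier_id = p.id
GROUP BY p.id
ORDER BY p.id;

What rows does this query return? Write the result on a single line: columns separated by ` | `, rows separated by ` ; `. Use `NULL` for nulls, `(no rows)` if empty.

Yuki | 43.67 ; Eve | 36 ; Jun | 54.5

Join each shipments row to its suppliers via supplier_id.
Group joined rows by suppliers.id; compute ROUND(AVG(m.cost), 2) per group.
  1: ids {2, 4, 5, 7, 9, 13} → ROUND(AVG(m.cost), 2)=43.67
  2: ids {1, 8, 11} → ROUND(AVG(m.cost), 2)=36
  3: ids {3, 6, 10, 12} → ROUND(AVG(m.cost), 2)=54.5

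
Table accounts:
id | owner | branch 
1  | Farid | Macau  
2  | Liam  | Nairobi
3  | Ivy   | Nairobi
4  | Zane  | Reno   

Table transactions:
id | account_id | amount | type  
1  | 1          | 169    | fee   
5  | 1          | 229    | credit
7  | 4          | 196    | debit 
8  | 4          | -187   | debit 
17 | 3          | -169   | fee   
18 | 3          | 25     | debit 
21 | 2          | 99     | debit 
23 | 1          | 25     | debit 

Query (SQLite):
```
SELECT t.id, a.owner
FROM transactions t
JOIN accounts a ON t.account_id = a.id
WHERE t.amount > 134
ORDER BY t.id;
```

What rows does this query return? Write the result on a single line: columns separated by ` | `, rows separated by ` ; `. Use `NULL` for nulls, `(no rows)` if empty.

Each transactions row matches the accounts row where account_id = accounts.id.
Then keep rows with t.amount > 134.

1 | Farid ; 5 | Farid ; 7 | Zane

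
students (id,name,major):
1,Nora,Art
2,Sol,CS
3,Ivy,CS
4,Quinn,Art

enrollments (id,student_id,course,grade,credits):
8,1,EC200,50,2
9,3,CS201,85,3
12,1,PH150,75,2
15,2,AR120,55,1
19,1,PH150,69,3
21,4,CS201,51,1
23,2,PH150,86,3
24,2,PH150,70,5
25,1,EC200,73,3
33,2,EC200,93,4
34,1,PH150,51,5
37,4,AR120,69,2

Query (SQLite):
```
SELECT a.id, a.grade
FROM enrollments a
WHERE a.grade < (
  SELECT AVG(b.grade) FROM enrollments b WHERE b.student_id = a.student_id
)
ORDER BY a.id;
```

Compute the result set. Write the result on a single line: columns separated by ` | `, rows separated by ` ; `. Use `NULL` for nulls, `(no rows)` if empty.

For each enrollments row a, compute AVG(grade) over rows sharing a.student_id.
Keep row a if a.grade < that per-group AVG.
  student_id=1: AVG(grade) = 63.6
  student_id=2: AVG(grade) = 76.0
  student_id=3: AVG(grade) = 85.0
  student_id=4: AVG(grade) = 60.0

8 | 50 ; 15 | 55 ; 21 | 51 ; 24 | 70 ; 34 | 51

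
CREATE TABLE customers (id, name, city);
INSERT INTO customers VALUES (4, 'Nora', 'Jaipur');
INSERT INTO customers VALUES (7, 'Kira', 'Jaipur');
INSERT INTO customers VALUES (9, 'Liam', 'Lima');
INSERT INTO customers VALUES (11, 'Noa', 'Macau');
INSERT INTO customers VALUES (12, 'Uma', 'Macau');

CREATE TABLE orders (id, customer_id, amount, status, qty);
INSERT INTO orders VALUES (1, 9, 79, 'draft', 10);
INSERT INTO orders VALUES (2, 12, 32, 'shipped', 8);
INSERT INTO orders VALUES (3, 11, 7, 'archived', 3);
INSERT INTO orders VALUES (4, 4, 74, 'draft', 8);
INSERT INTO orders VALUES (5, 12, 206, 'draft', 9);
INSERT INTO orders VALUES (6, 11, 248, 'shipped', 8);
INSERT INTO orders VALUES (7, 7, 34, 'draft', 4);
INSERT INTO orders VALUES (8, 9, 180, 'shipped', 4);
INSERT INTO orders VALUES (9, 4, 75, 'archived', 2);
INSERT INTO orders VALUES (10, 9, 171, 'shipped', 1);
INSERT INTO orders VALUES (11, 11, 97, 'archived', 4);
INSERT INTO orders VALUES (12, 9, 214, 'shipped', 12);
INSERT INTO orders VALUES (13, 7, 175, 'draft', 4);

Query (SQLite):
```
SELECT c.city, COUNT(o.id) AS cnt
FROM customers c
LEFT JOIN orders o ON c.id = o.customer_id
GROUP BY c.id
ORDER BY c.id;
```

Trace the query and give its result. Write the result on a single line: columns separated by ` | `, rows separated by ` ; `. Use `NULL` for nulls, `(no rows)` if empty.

Jaipur | 2 ; Jaipur | 2 ; Lima | 4 ; Macau | 3 ; Macau | 2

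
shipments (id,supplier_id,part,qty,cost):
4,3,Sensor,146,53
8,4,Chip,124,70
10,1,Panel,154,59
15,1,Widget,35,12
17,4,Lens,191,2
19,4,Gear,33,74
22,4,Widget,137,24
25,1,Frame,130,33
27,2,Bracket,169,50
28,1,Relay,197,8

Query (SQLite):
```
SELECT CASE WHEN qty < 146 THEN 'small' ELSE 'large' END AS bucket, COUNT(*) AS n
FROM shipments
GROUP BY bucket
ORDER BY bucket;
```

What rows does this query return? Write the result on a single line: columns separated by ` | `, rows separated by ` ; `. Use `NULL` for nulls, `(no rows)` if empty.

large | 5 ; small | 5

Bucket rows by qty < 146 → 'small' else 'large'; count each bucket.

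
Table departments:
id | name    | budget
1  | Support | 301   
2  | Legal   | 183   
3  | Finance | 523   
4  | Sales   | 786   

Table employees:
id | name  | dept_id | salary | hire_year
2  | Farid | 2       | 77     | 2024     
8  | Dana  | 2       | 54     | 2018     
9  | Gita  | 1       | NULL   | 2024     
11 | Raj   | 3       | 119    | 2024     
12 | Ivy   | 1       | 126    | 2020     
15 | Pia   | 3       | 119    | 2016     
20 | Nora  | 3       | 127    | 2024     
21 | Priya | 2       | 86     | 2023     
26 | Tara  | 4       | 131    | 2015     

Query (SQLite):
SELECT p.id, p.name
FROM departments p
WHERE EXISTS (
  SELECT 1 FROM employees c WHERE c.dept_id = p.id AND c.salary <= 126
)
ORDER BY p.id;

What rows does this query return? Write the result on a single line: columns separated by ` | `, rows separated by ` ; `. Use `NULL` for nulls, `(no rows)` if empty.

1 | Support ; 2 | Legal ; 3 | Finance

For each departments row, check whether any employees with matching dept_id has salary <= 126.
Keep rows where that is true.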